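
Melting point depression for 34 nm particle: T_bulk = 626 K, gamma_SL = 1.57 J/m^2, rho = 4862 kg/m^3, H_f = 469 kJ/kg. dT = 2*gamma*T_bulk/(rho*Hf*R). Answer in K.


Radius R = 34/2 = 17 nm = 1.7e-08 m
Convert H_f = 469 kJ/kg = 469000 J/kg
dT = 2 * gamma_SL * T_bulk / (rho * H_f * R)
dT = 2 * 1.57 * 626 / (4862 * 469000 * 1.7e-08)
dT = 50.7 K

50.7


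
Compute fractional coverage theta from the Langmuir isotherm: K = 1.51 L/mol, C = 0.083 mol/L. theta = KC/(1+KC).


Langmuir isotherm: theta = K*C / (1 + K*C)
K*C = 1.51 * 0.083 = 0.12533
theta = 0.12533 / (1 + 0.12533) = 0.12533 / 1.12533
theta = 0.1114

0.1114


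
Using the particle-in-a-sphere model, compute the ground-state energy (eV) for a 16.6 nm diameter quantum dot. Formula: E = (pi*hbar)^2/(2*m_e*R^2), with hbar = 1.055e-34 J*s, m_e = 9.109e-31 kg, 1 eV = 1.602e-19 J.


Radius R = 16.6/2 = 8.3 nm = 8.3e-09 m
E = (pi * 1.055e-34)^2 / (2 * 9.109e-31 * (8.3e-09)^2)
E(J) = 8.75282e-22
E = E(J) / 1.602e-19 = 0.0055 eV

0.0055


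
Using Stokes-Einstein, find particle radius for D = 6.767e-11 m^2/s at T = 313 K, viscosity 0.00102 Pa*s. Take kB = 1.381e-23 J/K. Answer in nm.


Stokes-Einstein: R = kB*T / (6*pi*eta*D)
R = 1.381e-23 * 313 / (6 * pi * 0.00102 * 6.767e-11)
R = 3.32231e-09 m = 3.32 nm

3.32


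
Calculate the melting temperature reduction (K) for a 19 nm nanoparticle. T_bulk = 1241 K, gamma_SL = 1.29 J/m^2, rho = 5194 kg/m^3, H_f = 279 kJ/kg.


Radius R = 19/2 = 9.5 nm = 9.5e-09 m
Convert H_f = 279 kJ/kg = 279000 J/kg
dT = 2 * gamma_SL * T_bulk / (rho * H_f * R)
dT = 2 * 1.29 * 1241 / (5194 * 279000 * 9.5e-09)
dT = 232.6 K

232.6


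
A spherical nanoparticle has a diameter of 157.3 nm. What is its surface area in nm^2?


Radius r = 157.3/2 = 78.65 nm
Surface area SA = 4 * pi * r^2
SA = 4 * pi * (78.65)^2
SA = 77733.34 nm^2

77733.34


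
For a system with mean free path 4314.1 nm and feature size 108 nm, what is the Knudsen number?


Knudsen number Kn = lambda / L
Kn = 4314.1 / 108
Kn = 39.9454

39.9454


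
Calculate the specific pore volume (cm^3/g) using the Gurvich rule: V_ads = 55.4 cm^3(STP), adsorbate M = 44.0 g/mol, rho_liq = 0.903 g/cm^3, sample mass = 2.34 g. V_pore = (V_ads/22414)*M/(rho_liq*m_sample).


Moles adsorbed n = V_ads / 22414 = 55.4 / 22414 = 2.471669e-03 mol
Liquid volume V_liq = n * M / rho_liq = 2.471669e-03 * 44.0 / 0.903 = 0.12044 cm^3
Specific pore volume V_pore = V_liq / m_sample = 0.12044 / 2.34
V_pore = 0.0515 cm^3/g

0.0515


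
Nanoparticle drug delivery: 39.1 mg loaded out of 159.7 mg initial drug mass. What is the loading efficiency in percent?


Drug loading efficiency = (drug loaded / drug initial) * 100
DLE = 39.1 / 159.7 * 100
DLE = 0.2448 * 100
DLE = 24.48%

24.48


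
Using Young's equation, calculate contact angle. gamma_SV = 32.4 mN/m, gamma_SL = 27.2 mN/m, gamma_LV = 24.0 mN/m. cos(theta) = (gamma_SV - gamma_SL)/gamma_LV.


cos(theta) = (gamma_SV - gamma_SL) / gamma_LV
cos(theta) = (32.4 - 27.2) / 24.0
cos(theta) = 0.216667
theta = arccos(0.216667) = 77.49 degrees

77.49


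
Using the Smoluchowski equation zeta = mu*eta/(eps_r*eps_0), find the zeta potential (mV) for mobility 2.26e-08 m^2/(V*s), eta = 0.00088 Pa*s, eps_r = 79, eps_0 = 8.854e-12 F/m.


Smoluchowski equation: zeta = mu * eta / (eps_r * eps_0)
zeta = 2.26e-08 * 0.00088 / (79 * 8.854e-12)
zeta = 0.028433 V = 28.43 mV

28.43


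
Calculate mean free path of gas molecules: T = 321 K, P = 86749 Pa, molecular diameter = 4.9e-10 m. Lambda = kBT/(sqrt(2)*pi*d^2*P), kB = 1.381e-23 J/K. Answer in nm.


Mean free path: lambda = kB*T / (sqrt(2) * pi * d^2 * P)
lambda = 1.381e-23 * 321 / (sqrt(2) * pi * (4.9e-10)^2 * 86749)
lambda = 4.79046e-08 m
lambda = 47.9 nm

47.9


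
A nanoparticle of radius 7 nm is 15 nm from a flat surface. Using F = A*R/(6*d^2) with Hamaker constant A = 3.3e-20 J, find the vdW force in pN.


Convert to SI: R = 7 nm = 7e-09 m, d = 15 nm = 1.5e-08 m
F = A * R / (6 * d^2)
F = 3.3e-20 * 7e-09 / (6 * (1.5e-08)^2)
F = 1.71111e-13 N = 0.171 pN

0.171


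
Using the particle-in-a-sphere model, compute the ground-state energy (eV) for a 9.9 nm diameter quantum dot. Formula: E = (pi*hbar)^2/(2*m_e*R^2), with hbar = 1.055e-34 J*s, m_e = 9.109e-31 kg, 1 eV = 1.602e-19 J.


Radius R = 9.9/2 = 4.95 nm = 4.95e-09 m
E = (pi * 1.055e-34)^2 / (2 * 9.109e-31 * (4.95e-09)^2)
E(J) = 2.4609e-21
E = E(J) / 1.602e-19 = 0.0154 eV

0.0154


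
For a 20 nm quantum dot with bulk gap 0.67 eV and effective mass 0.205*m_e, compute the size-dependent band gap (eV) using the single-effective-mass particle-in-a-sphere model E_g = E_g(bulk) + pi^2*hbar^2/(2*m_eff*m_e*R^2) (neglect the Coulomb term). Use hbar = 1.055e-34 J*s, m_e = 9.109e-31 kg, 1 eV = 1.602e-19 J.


Radius R = 20/2 nm = 1e-08 m
Confinement energy dE = pi^2 * hbar^2 / (2 * m_eff * m_e * R^2)
dE = pi^2 * (1.055e-34)^2 / (2 * 0.205 * 9.109e-31 * (1e-08)^2) J, divided by 1.602e-19 J/eV
dE = 0.0184 eV
Total band gap = E_g(bulk) + dE = 0.67 + 0.0184 = 0.6884 eV

0.6884


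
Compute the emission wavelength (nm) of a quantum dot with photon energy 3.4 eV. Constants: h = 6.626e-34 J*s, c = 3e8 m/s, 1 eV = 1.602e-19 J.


Convert energy: E = 3.4 eV = 3.4 * 1.602e-19 = 5.4468e-19 J
lambda = h*c / E = 6.626e-34 * 3e8 / 5.4468e-19
lambda = 3.64948e-07 m = 364.9 nm

364.9


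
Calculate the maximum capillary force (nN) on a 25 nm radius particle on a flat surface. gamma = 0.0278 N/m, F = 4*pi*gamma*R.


Convert radius: R = 25 nm = 2.5e-08 m
F = 4 * pi * gamma * R
F = 4 * pi * 0.0278 * 2.5e-08
F = 8.73363e-09 N = 8.7336 nN

8.7336


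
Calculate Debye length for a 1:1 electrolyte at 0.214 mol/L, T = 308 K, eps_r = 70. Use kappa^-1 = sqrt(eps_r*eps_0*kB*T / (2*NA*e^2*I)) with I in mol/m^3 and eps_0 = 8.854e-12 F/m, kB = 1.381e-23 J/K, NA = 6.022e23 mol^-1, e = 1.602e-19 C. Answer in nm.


Ionic strength I = 0.214 * 1^2 * 1000 = 214 mol/m^3
kappa^-1 = sqrt(70 * 8.854e-12 * 1.381e-23 * 308 / (2 * 6.022e23 * (1.602e-19)^2 * 214))
kappa^-1 = 0.631 nm

0.631


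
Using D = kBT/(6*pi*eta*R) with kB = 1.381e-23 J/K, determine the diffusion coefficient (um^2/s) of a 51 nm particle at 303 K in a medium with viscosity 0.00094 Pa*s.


Radius R = 51/2 = 25.5 nm = 2.55e-08 m
D = kB*T / (6*pi*eta*R)
D = 1.381e-23 * 303 / (6 * pi * 0.00094 * 2.55e-08)
D = 9.2612e-12 m^2/s = 9.261 um^2/s

9.261


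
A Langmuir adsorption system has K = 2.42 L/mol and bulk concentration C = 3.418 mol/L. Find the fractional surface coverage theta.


Langmuir isotherm: theta = K*C / (1 + K*C)
K*C = 2.42 * 3.418 = 8.27156
theta = 8.27156 / (1 + 8.27156) = 8.27156 / 9.27156
theta = 0.8921

0.8921


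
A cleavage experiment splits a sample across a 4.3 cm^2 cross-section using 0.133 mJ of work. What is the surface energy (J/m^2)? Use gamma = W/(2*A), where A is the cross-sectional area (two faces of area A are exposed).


Convert: A = 4.3 cm^2 = 0.00043 m^2, W = 0.133 mJ = 0.000133 J
Cleaving exposes two faces of area A, so total new surface = 2*A and gamma = W / (2*A)
gamma = 0.000133 / (2 * 0.00043)
gamma = 0.155 J/m^2

0.155


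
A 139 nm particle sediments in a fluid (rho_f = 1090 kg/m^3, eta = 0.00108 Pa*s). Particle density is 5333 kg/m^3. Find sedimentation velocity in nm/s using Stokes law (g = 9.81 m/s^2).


Radius R = 139/2 nm = 6.95e-08 m
Density difference = 5333 - 1090 = 4243 kg/m^3
v = 2 * R^2 * (rho_p - rho_f) * g / (9 * eta)
v = 2 * (6.95e-08)^2 * 4243 * 9.81 / (9 * 0.00108)
v = 4.1369e-08 m/s = 41.369 nm/s

41.369


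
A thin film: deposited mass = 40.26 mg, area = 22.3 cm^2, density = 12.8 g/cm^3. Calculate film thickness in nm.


Convert: m = 40.26 mg = 4.0260e-05 kg, A = 22.3 cm^2 = 2.2300e-03 m^2, rho = 12.8 g/cm^3 = 12800 kg/m^3
t = m / (A * rho)
t = 4.0260e-05 / (2.2300e-03 * 12800)
t = 1.4105e-06 m = 1410.5 nm

1410.5


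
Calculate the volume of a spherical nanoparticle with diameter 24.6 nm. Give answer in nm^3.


Radius r = 24.6/2 = 12.3 nm
Volume V = (4/3) * pi * r^3
V = (4/3) * pi * (12.3)^3
V = 7794.78 nm^3

7794.78


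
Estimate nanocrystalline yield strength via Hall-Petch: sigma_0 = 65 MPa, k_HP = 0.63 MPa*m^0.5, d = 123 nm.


d = 123 nm = 1.23e-07 m
sqrt(d) = 0.0003507136
Hall-Petch contribution = k / sqrt(d) = 0.63 / 0.0003507136 = 1796.3 MPa
sigma = sigma_0 + k/sqrt(d) = 65 + 1796.3 = 1861.3 MPa

1861.3


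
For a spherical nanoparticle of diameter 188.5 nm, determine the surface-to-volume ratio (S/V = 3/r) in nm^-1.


Radius r = 188.5/2 = 94.25 nm
S/V = 3 / r = 3 / 94.25
S/V = 0.0318 nm^-1

0.0318


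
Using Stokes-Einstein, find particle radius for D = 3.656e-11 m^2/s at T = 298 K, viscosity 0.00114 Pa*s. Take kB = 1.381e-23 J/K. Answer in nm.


Stokes-Einstein: R = kB*T / (6*pi*eta*D)
R = 1.381e-23 * 298 / (6 * pi * 0.00114 * 3.656e-11)
R = 5.23839e-09 m = 5.24 nm

5.24


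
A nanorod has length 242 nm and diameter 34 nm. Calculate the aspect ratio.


Aspect ratio AR = length / diameter
AR = 242 / 34
AR = 7.12

7.12


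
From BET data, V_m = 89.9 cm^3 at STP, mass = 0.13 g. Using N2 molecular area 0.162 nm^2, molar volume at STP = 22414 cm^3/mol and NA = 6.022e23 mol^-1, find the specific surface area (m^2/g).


Number of moles in monolayer = V_m / 22414 = 89.9 / 22414 = 0.00401089
Number of molecules = moles * NA = 0.00401089 * 6.022e23
SA = molecules * sigma / mass
SA = (89.9 / 22414) * 6.022e23 * 0.162e-18 / 0.13
SA = 3009.9 m^2/g

3009.9


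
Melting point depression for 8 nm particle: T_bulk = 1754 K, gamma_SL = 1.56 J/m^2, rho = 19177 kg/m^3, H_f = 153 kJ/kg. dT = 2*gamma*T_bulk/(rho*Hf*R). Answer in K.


Radius R = 8/2 = 4 nm = 4e-09 m
Convert H_f = 153 kJ/kg = 153000 J/kg
dT = 2 * gamma_SL * T_bulk / (rho * H_f * R)
dT = 2 * 1.56 * 1754 / (19177 * 153000 * 4e-09)
dT = 466.3 K

466.3


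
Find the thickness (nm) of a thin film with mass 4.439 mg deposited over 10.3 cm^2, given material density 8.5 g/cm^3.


Convert: m = 4.439 mg = 4.4390e-06 kg, A = 10.3 cm^2 = 1.0300e-03 m^2, rho = 8.5 g/cm^3 = 8500 kg/m^3
t = m / (A * rho)
t = 4.4390e-06 / (1.0300e-03 * 8500)
t = 5.0702e-07 m = 507.0 nm

507.0


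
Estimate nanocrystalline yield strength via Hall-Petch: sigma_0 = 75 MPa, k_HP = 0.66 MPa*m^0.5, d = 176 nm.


d = 176 nm = 1.76e-07 m
sqrt(d) = 0.0004195235
Hall-Petch contribution = k / sqrt(d) = 0.66 / 0.0004195235 = 1573.2 MPa
sigma = sigma_0 + k/sqrt(d) = 75 + 1573.2 = 1648.2 MPa

1648.2


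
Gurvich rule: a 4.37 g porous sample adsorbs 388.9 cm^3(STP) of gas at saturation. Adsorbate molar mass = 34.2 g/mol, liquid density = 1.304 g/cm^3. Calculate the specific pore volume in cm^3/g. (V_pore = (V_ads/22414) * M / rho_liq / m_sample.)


Moles adsorbed n = V_ads / 22414 = 388.9 / 22414 = 1.735076e-02 mol
Liquid volume V_liq = n * M / rho_liq = 1.735076e-02 * 34.2 / 1.304 = 0.45506 cm^3
Specific pore volume V_pore = V_liq / m_sample = 0.45506 / 4.37
V_pore = 0.1041 cm^3/g

0.1041


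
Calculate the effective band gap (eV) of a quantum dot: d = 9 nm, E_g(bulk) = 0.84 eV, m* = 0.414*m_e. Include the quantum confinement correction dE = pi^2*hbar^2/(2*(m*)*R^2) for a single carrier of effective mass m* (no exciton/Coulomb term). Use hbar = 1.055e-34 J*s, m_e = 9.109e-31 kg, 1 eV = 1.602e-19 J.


Radius R = 9/2 nm = 4.5e-09 m
Confinement energy dE = pi^2 * hbar^2 / (2 * m_eff * m_e * R^2)
dE = pi^2 * (1.055e-34)^2 / (2 * 0.414 * 9.109e-31 * (4.5e-09)^2) J, divided by 1.602e-19 J/eV
dE = 0.0449 eV
Total band gap = E_g(bulk) + dE = 0.84 + 0.0449 = 0.8849 eV

0.8849


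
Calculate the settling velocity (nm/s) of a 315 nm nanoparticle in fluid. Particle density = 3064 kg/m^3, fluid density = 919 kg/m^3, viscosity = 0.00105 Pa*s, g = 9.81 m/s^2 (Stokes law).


Radius R = 315/2 nm = 1.575e-07 m
Density difference = 3064 - 919 = 2145 kg/m^3
v = 2 * R^2 * (rho_p - rho_f) * g / (9 * eta)
v = 2 * (1.575e-07)^2 * 2145 * 9.81 / (9 * 0.00105)
v = 1.10473e-07 m/s = 110.4729 nm/s

110.4729


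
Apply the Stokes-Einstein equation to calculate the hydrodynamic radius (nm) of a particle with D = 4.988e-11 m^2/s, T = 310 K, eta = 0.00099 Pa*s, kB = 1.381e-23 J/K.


Stokes-Einstein: R = kB*T / (6*pi*eta*D)
R = 1.381e-23 * 310 / (6 * pi * 0.00099 * 4.988e-11)
R = 4.59931e-09 m = 4.6 nm

4.6


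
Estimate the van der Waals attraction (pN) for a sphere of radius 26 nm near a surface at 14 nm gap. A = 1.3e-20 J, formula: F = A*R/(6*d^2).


Convert to SI: R = 26 nm = 2.6e-08 m, d = 14 nm = 1.4e-08 m
F = A * R / (6 * d^2)
F = 1.3e-20 * 2.6e-08 / (6 * (1.4e-08)^2)
F = 2.87415e-13 N = 0.287 pN

0.287


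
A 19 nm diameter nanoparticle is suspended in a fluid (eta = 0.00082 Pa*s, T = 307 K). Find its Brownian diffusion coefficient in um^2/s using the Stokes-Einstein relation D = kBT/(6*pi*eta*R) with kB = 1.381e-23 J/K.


Radius R = 19/2 = 9.5 nm = 9.5e-09 m
D = kB*T / (6*pi*eta*R)
D = 1.381e-23 * 307 / (6 * pi * 0.00082 * 9.5e-09)
D = 2.88731e-11 m^2/s = 28.873 um^2/s

28.873


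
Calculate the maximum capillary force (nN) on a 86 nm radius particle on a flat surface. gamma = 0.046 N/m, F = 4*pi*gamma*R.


Convert radius: R = 86 nm = 8.6e-08 m
F = 4 * pi * gamma * R
F = 4 * pi * 0.046 * 8.6e-08
F = 4.97126e-08 N = 49.7126 nN

49.7126


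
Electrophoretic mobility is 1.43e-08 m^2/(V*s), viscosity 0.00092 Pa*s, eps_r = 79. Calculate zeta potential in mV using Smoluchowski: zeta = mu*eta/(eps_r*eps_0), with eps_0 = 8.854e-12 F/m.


Smoluchowski equation: zeta = mu * eta / (eps_r * eps_0)
zeta = 1.43e-08 * 0.00092 / (79 * 8.854e-12)
zeta = 0.018809 V = 18.81 mV

18.81


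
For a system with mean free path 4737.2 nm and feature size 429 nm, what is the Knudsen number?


Knudsen number Kn = lambda / L
Kn = 4737.2 / 429
Kn = 11.0424

11.0424


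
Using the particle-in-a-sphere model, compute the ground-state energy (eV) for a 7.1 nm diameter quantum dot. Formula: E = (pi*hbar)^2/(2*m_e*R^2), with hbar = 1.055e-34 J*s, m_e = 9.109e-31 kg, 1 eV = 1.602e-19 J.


Radius R = 7.1/2 = 3.55 nm = 3.55e-09 m
E = (pi * 1.055e-34)^2 / (2 * 9.109e-31 * (3.55e-09)^2)
E(J) = 4.78462e-21
E = E(J) / 1.602e-19 = 0.0299 eV

0.0299


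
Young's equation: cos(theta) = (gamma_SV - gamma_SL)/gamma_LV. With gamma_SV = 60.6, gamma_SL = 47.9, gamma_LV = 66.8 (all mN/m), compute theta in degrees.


cos(theta) = (gamma_SV - gamma_SL) / gamma_LV
cos(theta) = (60.6 - 47.9) / 66.8
cos(theta) = 0.19012
theta = arccos(0.19012) = 79.04 degrees

79.04


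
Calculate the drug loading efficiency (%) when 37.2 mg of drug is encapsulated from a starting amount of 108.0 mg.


Drug loading efficiency = (drug loaded / drug initial) * 100
DLE = 37.2 / 108.0 * 100
DLE = 0.3444 * 100
DLE = 34.44%

34.44


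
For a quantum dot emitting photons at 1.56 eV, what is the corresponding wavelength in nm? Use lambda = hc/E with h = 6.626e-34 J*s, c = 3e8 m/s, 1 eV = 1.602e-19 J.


Convert energy: E = 1.56 eV = 1.56 * 1.602e-19 = 2.49912e-19 J
lambda = h*c / E = 6.626e-34 * 3e8 / 2.49912e-19
lambda = 7.954e-07 m = 795.4 nm

795.4


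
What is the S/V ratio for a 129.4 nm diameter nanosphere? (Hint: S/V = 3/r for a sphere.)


Radius r = 129.4/2 = 64.7 nm
S/V = 3 / r = 3 / 64.7
S/V = 0.0464 nm^-1

0.0464


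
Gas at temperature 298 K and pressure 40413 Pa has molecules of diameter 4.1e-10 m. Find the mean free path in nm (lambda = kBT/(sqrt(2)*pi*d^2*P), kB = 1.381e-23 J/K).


Mean free path: lambda = kB*T / (sqrt(2) * pi * d^2 * P)
lambda = 1.381e-23 * 298 / (sqrt(2) * pi * (4.1e-10)^2 * 40413)
lambda = 1.3635e-07 m
lambda = 136.35 nm

136.35


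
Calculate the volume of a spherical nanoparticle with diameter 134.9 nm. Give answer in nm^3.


Radius r = 134.9/2 = 67.45 nm
Volume V = (4/3) * pi * r^3
V = (4/3) * pi * (67.45)^3
V = 1285388.68 nm^3

1285388.68


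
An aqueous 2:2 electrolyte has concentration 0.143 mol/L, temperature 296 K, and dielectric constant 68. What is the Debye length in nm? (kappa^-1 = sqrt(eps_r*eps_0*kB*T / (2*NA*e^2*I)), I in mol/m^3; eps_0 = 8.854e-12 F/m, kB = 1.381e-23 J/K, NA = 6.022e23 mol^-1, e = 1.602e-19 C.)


Ionic strength I = 0.143 * 2^2 * 1000 = 572 mol/m^3
kappa^-1 = sqrt(68 * 8.854e-12 * 1.381e-23 * 296 / (2 * 6.022e23 * (1.602e-19)^2 * 572))
kappa^-1 = 0.373 nm

0.373


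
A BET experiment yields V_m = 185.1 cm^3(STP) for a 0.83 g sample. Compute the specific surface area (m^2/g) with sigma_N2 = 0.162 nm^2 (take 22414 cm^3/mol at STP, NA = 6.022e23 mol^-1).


Number of moles in monolayer = V_m / 22414 = 185.1 / 22414 = 0.00825823
Number of molecules = moles * NA = 0.00825823 * 6.022e23
SA = molecules * sigma / mass
SA = (185.1 / 22414) * 6.022e23 * 0.162e-18 / 0.83
SA = 970.7 m^2/g

970.7


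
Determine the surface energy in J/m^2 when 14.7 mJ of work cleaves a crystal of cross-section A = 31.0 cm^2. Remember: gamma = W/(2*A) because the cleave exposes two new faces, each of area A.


Convert: A = 31.0 cm^2 = 0.0031 m^2, W = 14.7 mJ = 0.0147 J
Cleaving exposes two faces of area A, so total new surface = 2*A and gamma = W / (2*A)
gamma = 0.0147 / (2 * 0.0031)
gamma = 2.371 J/m^2

2.371


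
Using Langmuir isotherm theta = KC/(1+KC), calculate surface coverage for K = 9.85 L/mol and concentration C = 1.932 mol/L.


Langmuir isotherm: theta = K*C / (1 + K*C)
K*C = 9.85 * 1.932 = 19.0302
theta = 19.0302 / (1 + 19.0302) = 19.0302 / 20.0302
theta = 0.9501

0.9501


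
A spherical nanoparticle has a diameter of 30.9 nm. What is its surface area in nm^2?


Radius r = 30.9/2 = 15.45 nm
Surface area SA = 4 * pi * r^2
SA = 4 * pi * (15.45)^2
SA = 2999.62 nm^2

2999.62


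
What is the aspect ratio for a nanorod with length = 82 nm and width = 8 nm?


Aspect ratio AR = length / diameter
AR = 82 / 8
AR = 10.25

10.25


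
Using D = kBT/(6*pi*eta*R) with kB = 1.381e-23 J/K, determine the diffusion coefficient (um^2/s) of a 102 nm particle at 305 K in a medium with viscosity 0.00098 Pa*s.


Radius R = 102/2 = 51 nm = 5.1e-08 m
D = kB*T / (6*pi*eta*R)
D = 1.381e-23 * 305 / (6 * pi * 0.00098 * 5.1e-08)
D = 4.47091e-12 m^2/s = 4.471 um^2/s

4.471


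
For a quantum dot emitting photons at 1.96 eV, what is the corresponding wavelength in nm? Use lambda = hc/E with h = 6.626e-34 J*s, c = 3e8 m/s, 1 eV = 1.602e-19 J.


Convert energy: E = 1.96 eV = 1.96 * 1.602e-19 = 3.13992e-19 J
lambda = h*c / E = 6.626e-34 * 3e8 / 3.13992e-19
lambda = 6.33073e-07 m = 633.1 nm

633.1


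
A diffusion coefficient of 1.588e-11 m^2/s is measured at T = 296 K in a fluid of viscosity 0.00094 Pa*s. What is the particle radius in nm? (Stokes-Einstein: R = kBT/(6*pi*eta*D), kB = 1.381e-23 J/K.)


Stokes-Einstein: R = kB*T / (6*pi*eta*D)
R = 1.381e-23 * 296 / (6 * pi * 0.00094 * 1.588e-11)
R = 1.4528e-08 m = 14.53 nm

14.53


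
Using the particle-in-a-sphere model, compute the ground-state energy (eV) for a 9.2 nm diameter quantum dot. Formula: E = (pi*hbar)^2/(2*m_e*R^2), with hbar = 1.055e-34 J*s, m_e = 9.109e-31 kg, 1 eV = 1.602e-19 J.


Radius R = 9.2/2 = 4.6 nm = 4.6e-09 m
E = (pi * 1.055e-34)^2 / (2 * 9.109e-31 * (4.6e-09)^2)
E(J) = 2.84963e-21
E = E(J) / 1.602e-19 = 0.0178 eV

0.0178


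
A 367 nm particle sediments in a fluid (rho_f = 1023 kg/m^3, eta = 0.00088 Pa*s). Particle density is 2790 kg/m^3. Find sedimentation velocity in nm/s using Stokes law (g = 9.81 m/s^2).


Radius R = 367/2 nm = 1.835e-07 m
Density difference = 2790 - 1023 = 1767 kg/m^3
v = 2 * R^2 * (rho_p - rho_f) * g / (9 * eta)
v = 2 * (1.835e-07)^2 * 1767 * 9.81 / (9 * 0.00088)
v = 1.47395e-07 m/s = 147.3949 nm/s

147.3949


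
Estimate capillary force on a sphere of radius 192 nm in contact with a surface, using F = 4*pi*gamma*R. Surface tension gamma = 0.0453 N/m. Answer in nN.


Convert radius: R = 192 nm = 1.92e-07 m
F = 4 * pi * gamma * R
F = 4 * pi * 0.0453 * 1.92e-07
F = 1.09297e-07 N = 109.2973 nN

109.2973


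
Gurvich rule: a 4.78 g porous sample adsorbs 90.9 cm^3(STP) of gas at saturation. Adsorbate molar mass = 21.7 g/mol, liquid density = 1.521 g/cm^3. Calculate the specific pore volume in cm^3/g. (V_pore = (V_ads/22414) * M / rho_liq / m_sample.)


Moles adsorbed n = V_ads / 22414 = 90.9 / 22414 = 4.055501e-03 mol
Liquid volume V_liq = n * M / rho_liq = 4.055501e-03 * 21.7 / 1.521 = 0.05786 cm^3
Specific pore volume V_pore = V_liq / m_sample = 0.05786 / 4.78
V_pore = 0.0121 cm^3/g

0.0121


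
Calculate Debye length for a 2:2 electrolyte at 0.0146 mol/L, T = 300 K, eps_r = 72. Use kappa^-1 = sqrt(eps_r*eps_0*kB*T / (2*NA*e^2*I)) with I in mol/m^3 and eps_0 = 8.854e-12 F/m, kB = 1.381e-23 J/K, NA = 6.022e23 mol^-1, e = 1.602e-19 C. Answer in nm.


Ionic strength I = 0.0146 * 2^2 * 1000 = 58.4 mol/m^3
kappa^-1 = sqrt(72 * 8.854e-12 * 1.381e-23 * 300 / (2 * 6.022e23 * (1.602e-19)^2 * 58.4))
kappa^-1 = 1.21 nm

1.21


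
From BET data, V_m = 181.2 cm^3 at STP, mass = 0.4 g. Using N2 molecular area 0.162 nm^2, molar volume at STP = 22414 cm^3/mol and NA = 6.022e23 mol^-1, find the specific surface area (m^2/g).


Number of moles in monolayer = V_m / 22414 = 181.2 / 22414 = 0.00808423
Number of molecules = moles * NA = 0.00808423 * 6.022e23
SA = molecules * sigma / mass
SA = (181.2 / 22414) * 6.022e23 * 0.162e-18 / 0.4
SA = 1971.7 m^2/g

1971.7


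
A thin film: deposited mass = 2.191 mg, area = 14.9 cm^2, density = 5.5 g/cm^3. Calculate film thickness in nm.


Convert: m = 2.191 mg = 2.1910e-06 kg, A = 14.9 cm^2 = 1.4900e-03 m^2, rho = 5.5 g/cm^3 = 5500 kg/m^3
t = m / (A * rho)
t = 2.1910e-06 / (1.4900e-03 * 5500)
t = 2.6736e-07 m = 267.4 nm

267.4


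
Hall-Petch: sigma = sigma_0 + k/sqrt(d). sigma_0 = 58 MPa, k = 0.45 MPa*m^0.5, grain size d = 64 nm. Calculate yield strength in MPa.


d = 64 nm = 6.4e-08 m
sqrt(d) = 0.0002529822
Hall-Petch contribution = k / sqrt(d) = 0.45 / 0.0002529822 = 1778.8 MPa
sigma = sigma_0 + k/sqrt(d) = 58 + 1778.8 = 1836.8 MPa

1836.8


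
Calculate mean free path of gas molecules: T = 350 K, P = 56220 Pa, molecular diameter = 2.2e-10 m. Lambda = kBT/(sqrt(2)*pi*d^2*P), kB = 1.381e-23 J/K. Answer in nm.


Mean free path: lambda = kB*T / (sqrt(2) * pi * d^2 * P)
lambda = 1.381e-23 * 350 / (sqrt(2) * pi * (2.2e-10)^2 * 56220)
lambda = 3.99816e-07 m
lambda = 399.82 nm

399.82


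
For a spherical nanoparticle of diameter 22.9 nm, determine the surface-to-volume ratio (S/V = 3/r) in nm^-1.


Radius r = 22.9/2 = 11.45 nm
S/V = 3 / r = 3 / 11.45
S/V = 0.262 nm^-1

0.262


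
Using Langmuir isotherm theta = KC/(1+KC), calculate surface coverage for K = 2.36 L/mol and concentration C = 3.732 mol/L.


Langmuir isotherm: theta = K*C / (1 + K*C)
K*C = 2.36 * 3.732 = 8.80752
theta = 8.80752 / (1 + 8.80752) = 8.80752 / 9.80752
theta = 0.898

0.898


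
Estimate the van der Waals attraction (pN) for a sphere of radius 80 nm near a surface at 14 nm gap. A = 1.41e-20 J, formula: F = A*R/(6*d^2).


Convert to SI: R = 80 nm = 8e-08 m, d = 14 nm = 1.4e-08 m
F = A * R / (6 * d^2)
F = 1.41e-20 * 8e-08 / (6 * (1.4e-08)^2)
F = 9.59184e-13 N = 0.959 pN

0.959


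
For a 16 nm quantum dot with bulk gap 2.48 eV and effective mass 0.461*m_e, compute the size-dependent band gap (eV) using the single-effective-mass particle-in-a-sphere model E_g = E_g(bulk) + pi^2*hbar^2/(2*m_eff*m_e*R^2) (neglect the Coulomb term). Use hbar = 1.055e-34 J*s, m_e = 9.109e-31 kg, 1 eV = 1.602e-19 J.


Radius R = 16/2 nm = 8e-09 m
Confinement energy dE = pi^2 * hbar^2 / (2 * m_eff * m_e * R^2)
dE = pi^2 * (1.055e-34)^2 / (2 * 0.461 * 9.109e-31 * (8e-09)^2) J, divided by 1.602e-19 J/eV
dE = 0.0128 eV
Total band gap = E_g(bulk) + dE = 2.48 + 0.0128 = 2.4928 eV

2.4928


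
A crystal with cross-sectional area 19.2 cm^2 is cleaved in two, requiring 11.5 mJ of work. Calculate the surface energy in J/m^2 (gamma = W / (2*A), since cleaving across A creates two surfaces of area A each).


Convert: A = 19.2 cm^2 = 0.00192 m^2, W = 11.5 mJ = 0.0115 J
Cleaving exposes two faces of area A, so total new surface = 2*A and gamma = W / (2*A)
gamma = 0.0115 / (2 * 0.00192)
gamma = 2.995 J/m^2

2.995


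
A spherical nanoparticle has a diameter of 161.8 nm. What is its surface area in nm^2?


Radius r = 161.8/2 = 80.9 nm
Surface area SA = 4 * pi * r^2
SA = 4 * pi * (80.9)^2
SA = 82244.51 nm^2

82244.51


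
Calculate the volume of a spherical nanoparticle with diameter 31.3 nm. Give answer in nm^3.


Radius r = 31.3/2 = 15.65 nm
Volume V = (4/3) * pi * r^3
V = (4/3) * pi * (15.65)^3
V = 16055.79 nm^3

16055.79


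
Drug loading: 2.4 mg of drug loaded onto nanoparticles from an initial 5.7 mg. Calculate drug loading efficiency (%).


Drug loading efficiency = (drug loaded / drug initial) * 100
DLE = 2.4 / 5.7 * 100
DLE = 0.4211 * 100
DLE = 42.11%

42.11


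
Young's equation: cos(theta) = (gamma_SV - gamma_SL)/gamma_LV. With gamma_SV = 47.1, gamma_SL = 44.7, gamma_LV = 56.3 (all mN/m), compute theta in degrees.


cos(theta) = (gamma_SV - gamma_SL) / gamma_LV
cos(theta) = (47.1 - 44.7) / 56.3
cos(theta) = 0.042629
theta = arccos(0.042629) = 87.56 degrees

87.56


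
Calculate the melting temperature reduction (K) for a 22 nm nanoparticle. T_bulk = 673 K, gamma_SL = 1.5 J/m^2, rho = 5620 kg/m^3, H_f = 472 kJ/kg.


Radius R = 22/2 = 11 nm = 1.1e-08 m
Convert H_f = 472 kJ/kg = 472000 J/kg
dT = 2 * gamma_SL * T_bulk / (rho * H_f * R)
dT = 2 * 1.5 * 673 / (5620 * 472000 * 1.1e-08)
dT = 69.2 K

69.2


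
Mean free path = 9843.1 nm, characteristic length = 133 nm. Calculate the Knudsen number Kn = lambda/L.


Knudsen number Kn = lambda / L
Kn = 9843.1 / 133
Kn = 74.0083

74.0083


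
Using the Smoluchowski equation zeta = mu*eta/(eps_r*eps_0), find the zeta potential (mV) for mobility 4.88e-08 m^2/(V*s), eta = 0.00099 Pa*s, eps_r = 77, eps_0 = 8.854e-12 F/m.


Smoluchowski equation: zeta = mu * eta / (eps_r * eps_0)
zeta = 4.88e-08 * 0.00099 / (77 * 8.854e-12)
zeta = 0.070864 V = 70.86 mV

70.86


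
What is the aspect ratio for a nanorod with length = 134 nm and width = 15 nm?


Aspect ratio AR = length / diameter
AR = 134 / 15
AR = 8.93

8.93


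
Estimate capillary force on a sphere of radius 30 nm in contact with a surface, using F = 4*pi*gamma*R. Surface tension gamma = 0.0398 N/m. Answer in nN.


Convert radius: R = 30 nm = 3e-08 m
F = 4 * pi * gamma * R
F = 4 * pi * 0.0398 * 3e-08
F = 1.50042e-08 N = 15.0042 nN

15.0042


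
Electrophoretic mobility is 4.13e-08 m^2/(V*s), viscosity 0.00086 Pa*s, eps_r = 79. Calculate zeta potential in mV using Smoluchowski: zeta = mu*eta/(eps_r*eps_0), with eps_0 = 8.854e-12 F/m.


Smoluchowski equation: zeta = mu * eta / (eps_r * eps_0)
zeta = 4.13e-08 * 0.00086 / (79 * 8.854e-12)
zeta = 0.050779 V = 50.78 mV

50.78


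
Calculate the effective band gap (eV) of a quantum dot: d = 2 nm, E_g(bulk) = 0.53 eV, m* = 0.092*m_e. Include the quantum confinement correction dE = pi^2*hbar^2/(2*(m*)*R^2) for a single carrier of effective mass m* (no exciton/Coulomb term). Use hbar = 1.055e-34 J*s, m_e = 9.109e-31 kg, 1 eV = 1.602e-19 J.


Radius R = 2/2 nm = 1e-09 m
Confinement energy dE = pi^2 * hbar^2 / (2 * m_eff * m_e * R^2)
dE = pi^2 * (1.055e-34)^2 / (2 * 0.092 * 9.109e-31 * (1e-09)^2) J, divided by 1.602e-19 J/eV
dE = 4.0912 eV
Total band gap = E_g(bulk) + dE = 0.53 + 4.0912 = 4.6212 eV

4.6212


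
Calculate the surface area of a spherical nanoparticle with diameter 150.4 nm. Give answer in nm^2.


Radius r = 150.4/2 = 75.2 nm
Surface area SA = 4 * pi * r^2
SA = 4 * pi * (75.2)^2
SA = 71063.33 nm^2

71063.33


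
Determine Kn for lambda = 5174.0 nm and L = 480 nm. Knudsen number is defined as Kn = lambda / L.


Knudsen number Kn = lambda / L
Kn = 5174.0 / 480
Kn = 10.7792

10.7792


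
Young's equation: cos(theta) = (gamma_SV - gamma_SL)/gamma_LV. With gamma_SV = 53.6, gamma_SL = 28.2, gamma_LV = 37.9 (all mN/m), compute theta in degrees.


cos(theta) = (gamma_SV - gamma_SL) / gamma_LV
cos(theta) = (53.6 - 28.2) / 37.9
cos(theta) = 0.670185
theta = arccos(0.670185) = 47.92 degrees

47.92


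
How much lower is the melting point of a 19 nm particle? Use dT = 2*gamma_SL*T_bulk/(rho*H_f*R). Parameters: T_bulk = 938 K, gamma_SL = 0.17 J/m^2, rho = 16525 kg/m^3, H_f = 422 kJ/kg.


Radius R = 19/2 = 9.5 nm = 9.5e-09 m
Convert H_f = 422 kJ/kg = 422000 J/kg
dT = 2 * gamma_SL * T_bulk / (rho * H_f * R)
dT = 2 * 0.17 * 938 / (16525 * 422000 * 9.5e-09)
dT = 4.8 K

4.8


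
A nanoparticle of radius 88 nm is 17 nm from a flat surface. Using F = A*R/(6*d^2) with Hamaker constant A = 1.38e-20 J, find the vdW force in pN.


Convert to SI: R = 88 nm = 8.8e-08 m, d = 17 nm = 1.7e-08 m
F = A * R / (6 * d^2)
F = 1.38e-20 * 8.8e-08 / (6 * (1.7e-08)^2)
F = 7.00346e-13 N = 0.7 pN

0.7


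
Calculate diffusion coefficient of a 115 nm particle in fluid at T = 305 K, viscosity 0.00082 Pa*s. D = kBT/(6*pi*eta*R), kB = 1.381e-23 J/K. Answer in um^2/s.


Radius R = 115/2 = 57.5 nm = 5.75e-08 m
D = kB*T / (6*pi*eta*R)
D = 1.381e-23 * 305 / (6 * pi * 0.00082 * 5.75e-08)
D = 4.73926e-12 m^2/s = 4.739 um^2/s

4.739


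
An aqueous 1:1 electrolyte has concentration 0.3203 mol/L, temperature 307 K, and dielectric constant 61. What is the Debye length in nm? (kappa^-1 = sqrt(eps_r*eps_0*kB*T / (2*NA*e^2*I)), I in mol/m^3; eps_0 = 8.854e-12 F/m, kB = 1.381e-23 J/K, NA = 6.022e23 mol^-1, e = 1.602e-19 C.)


Ionic strength I = 0.3203 * 1^2 * 1000 = 320.3 mol/m^3
kappa^-1 = sqrt(61 * 8.854e-12 * 1.381e-23 * 307 / (2 * 6.022e23 * (1.602e-19)^2 * 320.3))
kappa^-1 = 0.481 nm

0.481


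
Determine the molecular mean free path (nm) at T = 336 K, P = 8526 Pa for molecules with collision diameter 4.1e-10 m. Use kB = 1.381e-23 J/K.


Mean free path: lambda = kB*T / (sqrt(2) * pi * d^2 * P)
lambda = 1.381e-23 * 336 / (sqrt(2) * pi * (4.1e-10)^2 * 8526)
lambda = 7.28711e-07 m
lambda = 728.71 nm

728.71


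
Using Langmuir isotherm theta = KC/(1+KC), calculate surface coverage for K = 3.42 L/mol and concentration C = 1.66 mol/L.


Langmuir isotherm: theta = K*C / (1 + K*C)
K*C = 3.42 * 1.66 = 5.6772
theta = 5.6772 / (1 + 5.6772) = 5.6772 / 6.6772
theta = 0.8502

0.8502


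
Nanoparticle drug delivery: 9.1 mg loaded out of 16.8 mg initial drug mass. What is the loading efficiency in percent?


Drug loading efficiency = (drug loaded / drug initial) * 100
DLE = 9.1 / 16.8 * 100
DLE = 0.5417 * 100
DLE = 54.17%

54.17


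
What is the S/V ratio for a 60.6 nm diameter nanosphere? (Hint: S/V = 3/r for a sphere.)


Radius r = 60.6/2 = 30.3 nm
S/V = 3 / r = 3 / 30.3
S/V = 0.099 nm^-1

0.099


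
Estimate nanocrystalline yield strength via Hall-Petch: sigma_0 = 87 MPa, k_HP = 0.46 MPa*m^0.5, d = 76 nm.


d = 76 nm = 7.6e-08 m
sqrt(d) = 0.000275681
Hall-Petch contribution = k / sqrt(d) = 0.46 / 0.000275681 = 1668.6 MPa
sigma = sigma_0 + k/sqrt(d) = 87 + 1668.6 = 1755.6 MPa

1755.6


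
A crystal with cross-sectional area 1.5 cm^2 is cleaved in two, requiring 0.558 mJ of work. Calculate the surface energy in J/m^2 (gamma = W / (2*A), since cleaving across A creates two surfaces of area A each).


Convert: A = 1.5 cm^2 = 0.00015 m^2, W = 0.558 mJ = 0.000558 J
Cleaving exposes two faces of area A, so total new surface = 2*A and gamma = W / (2*A)
gamma = 0.000558 / (2 * 0.00015)
gamma = 1.86 J/m^2

1.86


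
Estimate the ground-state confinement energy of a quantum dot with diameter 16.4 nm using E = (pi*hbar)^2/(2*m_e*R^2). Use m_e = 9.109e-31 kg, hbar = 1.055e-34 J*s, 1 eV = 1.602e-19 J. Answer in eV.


Radius R = 16.4/2 = 8.2 nm = 8.2e-09 m
E = (pi * 1.055e-34)^2 / (2 * 9.109e-31 * (8.2e-09)^2)
E(J) = 8.9676e-22
E = E(J) / 1.602e-19 = 0.0056 eV

0.0056


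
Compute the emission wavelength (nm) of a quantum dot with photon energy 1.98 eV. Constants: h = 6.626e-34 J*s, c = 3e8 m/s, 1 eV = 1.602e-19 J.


Convert energy: E = 1.98 eV = 1.98 * 1.602e-19 = 3.17196e-19 J
lambda = h*c / E = 6.626e-34 * 3e8 / 3.17196e-19
lambda = 6.26679e-07 m = 626.7 nm

626.7


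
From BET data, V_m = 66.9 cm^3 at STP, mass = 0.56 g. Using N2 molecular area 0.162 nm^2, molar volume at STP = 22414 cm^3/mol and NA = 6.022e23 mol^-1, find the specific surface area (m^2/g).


Number of moles in monolayer = V_m / 22414 = 66.9 / 22414 = 0.00298474
Number of molecules = moles * NA = 0.00298474 * 6.022e23
SA = molecules * sigma / mass
SA = (66.9 / 22414) * 6.022e23 * 0.162e-18 / 0.56
SA = 520.0 m^2/g

520.0


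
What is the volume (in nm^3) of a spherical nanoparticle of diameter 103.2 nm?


Radius r = 103.2/2 = 51.6 nm
Volume V = (4/3) * pi * r^3
V = (4/3) * pi * (51.6)^3
V = 575489.91 nm^3

575489.91


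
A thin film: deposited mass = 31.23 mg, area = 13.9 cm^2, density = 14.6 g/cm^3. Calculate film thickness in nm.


Convert: m = 31.23 mg = 3.1230e-05 kg, A = 13.9 cm^2 = 1.3900e-03 m^2, rho = 14.6 g/cm^3 = 14600 kg/m^3
t = m / (A * rho)
t = 3.1230e-05 / (1.3900e-03 * 14600)
t = 1.5389e-06 m = 1538.9 nm

1538.9


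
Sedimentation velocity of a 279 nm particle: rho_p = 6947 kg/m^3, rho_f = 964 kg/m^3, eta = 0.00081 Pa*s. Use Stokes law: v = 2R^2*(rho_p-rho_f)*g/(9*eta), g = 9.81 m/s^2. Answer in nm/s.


Radius R = 279/2 nm = 1.395e-07 m
Density difference = 6947 - 964 = 5983 kg/m^3
v = 2 * R^2 * (rho_p - rho_f) * g / (9 * eta)
v = 2 * (1.395e-07)^2 * 5983 * 9.81 / (9 * 0.00081)
v = 3.13357e-07 m/s = 313.3566 nm/s

313.3566


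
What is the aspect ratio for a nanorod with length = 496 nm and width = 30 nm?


Aspect ratio AR = length / diameter
AR = 496 / 30
AR = 16.53

16.53


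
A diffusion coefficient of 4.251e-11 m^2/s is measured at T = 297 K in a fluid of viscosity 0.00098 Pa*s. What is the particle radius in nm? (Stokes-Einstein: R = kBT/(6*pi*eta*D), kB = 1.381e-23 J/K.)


Stokes-Einstein: R = kB*T / (6*pi*eta*D)
R = 1.381e-23 * 297 / (6 * pi * 0.00098 * 4.251e-11)
R = 5.22314e-09 m = 5.22 nm

5.22


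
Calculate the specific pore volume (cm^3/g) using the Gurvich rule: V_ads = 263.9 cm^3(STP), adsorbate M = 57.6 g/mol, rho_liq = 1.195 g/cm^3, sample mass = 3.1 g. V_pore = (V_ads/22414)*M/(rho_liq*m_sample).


Moles adsorbed n = V_ads / 22414 = 263.9 / 22414 = 1.177389e-02 mol
Liquid volume V_liq = n * M / rho_liq = 1.177389e-02 * 57.6 / 1.195 = 0.56751 cm^3
Specific pore volume V_pore = V_liq / m_sample = 0.56751 / 3.1
V_pore = 0.1831 cm^3/g

0.1831


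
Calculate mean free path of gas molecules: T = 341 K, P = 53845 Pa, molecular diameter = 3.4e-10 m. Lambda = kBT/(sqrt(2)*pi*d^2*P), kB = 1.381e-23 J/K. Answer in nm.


Mean free path: lambda = kB*T / (sqrt(2) * pi * d^2 * P)
lambda = 1.381e-23 * 341 / (sqrt(2) * pi * (3.4e-10)^2 * 53845)
lambda = 1.70286e-07 m
lambda = 170.29 nm

170.29


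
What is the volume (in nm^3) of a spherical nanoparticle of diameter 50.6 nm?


Radius r = 50.6/2 = 25.3 nm
Volume V = (4/3) * pi * r^3
V = (4/3) * pi * (25.3)^3
V = 67834.43 nm^3

67834.43


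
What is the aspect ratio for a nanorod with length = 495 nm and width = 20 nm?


Aspect ratio AR = length / diameter
AR = 495 / 20
AR = 24.75

24.75


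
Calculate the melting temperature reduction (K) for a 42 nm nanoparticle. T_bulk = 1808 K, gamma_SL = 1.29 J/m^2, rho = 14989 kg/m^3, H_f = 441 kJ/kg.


Radius R = 42/2 = 21 nm = 2.1e-08 m
Convert H_f = 441 kJ/kg = 441000 J/kg
dT = 2 * gamma_SL * T_bulk / (rho * H_f * R)
dT = 2 * 1.29 * 1808 / (14989 * 441000 * 2.1e-08)
dT = 33.6 K

33.6


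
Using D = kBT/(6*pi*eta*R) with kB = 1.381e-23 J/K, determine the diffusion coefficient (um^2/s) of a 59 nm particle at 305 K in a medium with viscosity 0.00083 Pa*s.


Radius R = 59/2 = 29.5 nm = 2.95e-08 m
D = kB*T / (6*pi*eta*R)
D = 1.381e-23 * 305 / (6 * pi * 0.00083 * 2.95e-08)
D = 9.12625e-12 m^2/s = 9.126 um^2/s

9.126


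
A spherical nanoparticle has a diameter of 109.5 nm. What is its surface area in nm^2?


Radius r = 109.5/2 = 54.75 nm
Surface area SA = 4 * pi * r^2
SA = 4 * pi * (54.75)^2
SA = 37668.48 nm^2

37668.48


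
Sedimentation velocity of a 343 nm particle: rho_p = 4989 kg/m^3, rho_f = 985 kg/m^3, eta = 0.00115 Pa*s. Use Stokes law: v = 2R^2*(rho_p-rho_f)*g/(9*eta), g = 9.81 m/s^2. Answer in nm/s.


Radius R = 343/2 nm = 1.715e-07 m
Density difference = 4989 - 985 = 4004 kg/m^3
v = 2 * R^2 * (rho_p - rho_f) * g / (9 * eta)
v = 2 * (1.715e-07)^2 * 4004 * 9.81 / (9 * 0.00115)
v = 2.23245e-07 m/s = 223.2446 nm/s

223.2446


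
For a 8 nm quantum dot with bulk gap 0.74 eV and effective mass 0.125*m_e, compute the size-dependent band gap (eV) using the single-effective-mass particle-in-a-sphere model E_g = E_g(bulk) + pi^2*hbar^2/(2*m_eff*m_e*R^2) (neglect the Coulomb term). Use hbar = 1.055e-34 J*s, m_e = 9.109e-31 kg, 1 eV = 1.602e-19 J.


Radius R = 8/2 nm = 4e-09 m
Confinement energy dE = pi^2 * hbar^2 / (2 * m_eff * m_e * R^2)
dE = pi^2 * (1.055e-34)^2 / (2 * 0.125 * 9.109e-31 * (4e-09)^2) J, divided by 1.602e-19 J/eV
dE = 0.1882 eV
Total band gap = E_g(bulk) + dE = 0.74 + 0.1882 = 0.9282 eV

0.9282


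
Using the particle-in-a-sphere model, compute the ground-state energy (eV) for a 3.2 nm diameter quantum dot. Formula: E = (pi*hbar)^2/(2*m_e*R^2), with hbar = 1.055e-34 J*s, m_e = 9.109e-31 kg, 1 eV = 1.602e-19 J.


Radius R = 3.2/2 = 1.6 nm = 1.6e-09 m
E = (pi * 1.055e-34)^2 / (2 * 9.109e-31 * (1.6e-09)^2)
E(J) = 2.3554e-20
E = E(J) / 1.602e-19 = 0.147 eV

0.147


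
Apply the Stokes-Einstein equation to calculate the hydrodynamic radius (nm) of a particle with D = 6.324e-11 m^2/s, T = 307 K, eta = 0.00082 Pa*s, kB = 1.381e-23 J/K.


Stokes-Einstein: R = kB*T / (6*pi*eta*D)
R = 1.381e-23 * 307 / (6 * pi * 0.00082 * 6.324e-11)
R = 4.33736e-09 m = 4.34 nm

4.34


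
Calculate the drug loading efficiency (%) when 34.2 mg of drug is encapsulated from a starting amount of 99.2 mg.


Drug loading efficiency = (drug loaded / drug initial) * 100
DLE = 34.2 / 99.2 * 100
DLE = 0.3448 * 100
DLE = 34.48%

34.48


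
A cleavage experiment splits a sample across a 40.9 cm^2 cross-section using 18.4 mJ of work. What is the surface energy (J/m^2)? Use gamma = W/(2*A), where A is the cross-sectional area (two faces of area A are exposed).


Convert: A = 40.9 cm^2 = 0.00409 m^2, W = 18.4 mJ = 0.0184 J
Cleaving exposes two faces of area A, so total new surface = 2*A and gamma = W / (2*A)
gamma = 0.0184 / (2 * 0.00409)
gamma = 2.249 J/m^2

2.249


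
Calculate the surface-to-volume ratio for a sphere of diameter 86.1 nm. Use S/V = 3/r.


Radius r = 86.1/2 = 43.05 nm
S/V = 3 / r = 3 / 43.05
S/V = 0.0697 nm^-1

0.0697


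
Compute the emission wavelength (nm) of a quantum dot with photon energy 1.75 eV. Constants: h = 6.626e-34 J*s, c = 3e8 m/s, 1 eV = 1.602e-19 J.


Convert energy: E = 1.75 eV = 1.75 * 1.602e-19 = 2.8035e-19 J
lambda = h*c / E = 6.626e-34 * 3e8 / 2.8035e-19
lambda = 7.09042e-07 m = 709.0 nm

709.0


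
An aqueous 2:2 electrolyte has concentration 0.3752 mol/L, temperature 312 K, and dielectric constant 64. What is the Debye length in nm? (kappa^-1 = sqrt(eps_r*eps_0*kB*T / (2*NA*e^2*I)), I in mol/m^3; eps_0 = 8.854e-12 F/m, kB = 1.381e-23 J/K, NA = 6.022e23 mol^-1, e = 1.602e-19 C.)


Ionic strength I = 0.3752 * 2^2 * 1000 = 1500.8 mol/m^3
kappa^-1 = sqrt(64 * 8.854e-12 * 1.381e-23 * 312 / (2 * 6.022e23 * (1.602e-19)^2 * 1500.8))
kappa^-1 = 0.229 nm

0.229


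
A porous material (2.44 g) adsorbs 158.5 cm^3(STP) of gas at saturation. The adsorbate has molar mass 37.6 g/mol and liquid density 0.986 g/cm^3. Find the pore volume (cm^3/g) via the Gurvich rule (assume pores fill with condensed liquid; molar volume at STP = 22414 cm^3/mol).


Moles adsorbed n = V_ads / 22414 = 158.5 / 22414 = 7.071473e-03 mol
Liquid volume V_liq = n * M / rho_liq = 7.071473e-03 * 37.6 / 0.986 = 0.26966 cm^3
Specific pore volume V_pore = V_liq / m_sample = 0.26966 / 2.44
V_pore = 0.1105 cm^3/g

0.1105


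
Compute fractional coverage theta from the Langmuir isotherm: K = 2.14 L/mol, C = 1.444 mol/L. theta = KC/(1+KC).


Langmuir isotherm: theta = K*C / (1 + K*C)
K*C = 2.14 * 1.444 = 3.09016
theta = 3.09016 / (1 + 3.09016) = 3.09016 / 4.09016
theta = 0.7555

0.7555
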